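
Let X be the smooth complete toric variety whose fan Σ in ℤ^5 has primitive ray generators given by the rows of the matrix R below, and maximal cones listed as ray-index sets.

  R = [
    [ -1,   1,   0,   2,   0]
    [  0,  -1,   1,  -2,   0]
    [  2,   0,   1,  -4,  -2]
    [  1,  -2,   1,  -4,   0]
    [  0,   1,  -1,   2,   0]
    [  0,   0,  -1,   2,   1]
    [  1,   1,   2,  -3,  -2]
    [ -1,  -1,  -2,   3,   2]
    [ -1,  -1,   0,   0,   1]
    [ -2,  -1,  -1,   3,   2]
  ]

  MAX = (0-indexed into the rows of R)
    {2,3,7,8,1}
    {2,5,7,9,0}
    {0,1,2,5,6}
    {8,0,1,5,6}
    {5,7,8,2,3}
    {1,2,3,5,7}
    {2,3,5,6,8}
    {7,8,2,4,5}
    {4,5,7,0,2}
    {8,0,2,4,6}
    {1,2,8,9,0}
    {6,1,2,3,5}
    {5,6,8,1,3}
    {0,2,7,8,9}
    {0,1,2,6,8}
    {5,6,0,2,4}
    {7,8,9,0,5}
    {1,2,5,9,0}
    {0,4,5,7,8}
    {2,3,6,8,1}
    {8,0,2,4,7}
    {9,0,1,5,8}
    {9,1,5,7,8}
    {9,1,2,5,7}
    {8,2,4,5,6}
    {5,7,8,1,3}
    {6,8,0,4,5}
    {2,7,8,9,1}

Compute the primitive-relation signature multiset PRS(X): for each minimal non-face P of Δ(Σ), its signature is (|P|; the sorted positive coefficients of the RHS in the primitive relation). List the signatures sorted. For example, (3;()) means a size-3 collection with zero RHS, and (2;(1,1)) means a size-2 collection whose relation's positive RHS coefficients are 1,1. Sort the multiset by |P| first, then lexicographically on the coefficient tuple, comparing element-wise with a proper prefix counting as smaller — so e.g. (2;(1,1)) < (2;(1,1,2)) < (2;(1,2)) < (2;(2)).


11 minimal non-faces of Δ(Σ) (on 10 rays):

  • {1,4}:  v_{1} + v_{4} = 0  ⇒ sig = (2;())
  • {6,7}:  v_{6} + v_{7} = 0  ⇒ sig = (2;())
  • {0,3}:  v_{0} + v_{3} = v_{1}  ⇒ sig = (2;(1))
  • {4,9}:  v_{4} + v_{9} = v_{0} + v_{7}  ⇒ sig = (2;(1,1))
  • {6,9}:  v_{6} + v_{9} = v_{0} + v_{1}  ⇒ sig = (2;(1,1))
  • {3,4}:  v_{3} + v_{4} = v_{2} + v_{5} + v_{8}  ⇒ sig = (2;(1,1,1))
  • {3,9}:  v_{3} + v_{9} = 2·v_{1} + v_{7}  ⇒ sig = (2;(1,2))
  • {0,1,7}:  v_{0} + v_{1} + v_{7} = v_{9}  ⇒ sig = (3;(1))
  • {0,2,5,8}:  v_{0} + v_{2} + v_{5} + v_{8} = 0  ⇒ sig = (4;())
  • {1,2,5,8}:  v_{1} + v_{2} + v_{5} + v_{8} = v_{3}  ⇒ sig = (4;(1))
  • {2,5,8,9}:  v_{2} + v_{5} + v_{8} + v_{9} = v_{1} + v_{7}  ⇒ sig = (4;(1,1))

Hence PRS(X_Σ) =
    (2;())
    (2;())
    (2;(1))
    (2;(1,1))
    (2;(1,1))
    (2;(1,1,1))
    (2;(1,2))
    (3;(1))
    (4;())
    (4;(1))
    (4;(1,1))


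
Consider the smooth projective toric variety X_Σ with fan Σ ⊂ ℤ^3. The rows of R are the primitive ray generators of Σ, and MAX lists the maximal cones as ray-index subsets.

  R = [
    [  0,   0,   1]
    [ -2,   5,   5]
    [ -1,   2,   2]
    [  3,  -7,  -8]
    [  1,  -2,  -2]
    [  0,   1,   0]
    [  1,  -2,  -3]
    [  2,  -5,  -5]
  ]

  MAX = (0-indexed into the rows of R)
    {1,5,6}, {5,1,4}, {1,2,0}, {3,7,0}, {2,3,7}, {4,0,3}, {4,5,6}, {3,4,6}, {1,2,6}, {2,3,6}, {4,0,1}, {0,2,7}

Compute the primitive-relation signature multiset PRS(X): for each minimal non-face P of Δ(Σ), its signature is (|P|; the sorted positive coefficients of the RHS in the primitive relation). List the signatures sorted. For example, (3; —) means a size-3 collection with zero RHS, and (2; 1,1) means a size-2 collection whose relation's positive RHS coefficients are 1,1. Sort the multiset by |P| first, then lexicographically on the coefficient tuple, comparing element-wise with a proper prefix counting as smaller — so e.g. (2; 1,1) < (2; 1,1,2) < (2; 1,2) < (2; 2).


Σ has 12 primitive collections:

  • {1,7}:  v_{1} + v_{7} = 0 ; sig = (2; —)
  • {2,4}:  v_{2} + v_{4} = 0 ; sig = (2; —)
  • {0,6}:  v_{0} + v_{6} = v_{4} ; sig = (2; 1)
  • {1,3}:  v_{1} + v_{3} = v_{6} ; sig = (2; 1)
  • {6,7}:  v_{6} + v_{7} = v_{3} ; sig = (2; 1)
  • {2,5}:  v_{2} + v_{5} = v_{1} + v_{6} ; sig = (2; 1,1)
  • {4,7}:  v_{4} + v_{7} = v_{0} + v_{3} ; sig = (2; 1,1)
  • {5,7}:  v_{5} + v_{7} = v_{4} + v_{6} ; sig = (2; 1,1)
  • {0,5}:  v_{0} + v_{5} = v_{1} + 2·v_{4} ; sig = (2; 1,2)
  • {3,5}:  v_{3} + v_{5} = v_{4} + 2·v_{6} ; sig = (2; 1,2)
  • {0,2,3}:  v_{0} + v_{2} + v_{3} = v_{7} ; sig = (3; 1)
  • {1,4,6}:  v_{1} + v_{4} + v_{6} = v_{5} ; sig = (3; 1)

Hence PRS(X_Σ) =
    (2; —)
    (2; —)
    (2; 1)
    (2; 1)
    (2; 1)
    (2; 1,1)
    (2; 1,1)
    (2; 1,1)
    (2; 1,2)
    (2; 1,2)
    (3; 1)
    (3; 1)


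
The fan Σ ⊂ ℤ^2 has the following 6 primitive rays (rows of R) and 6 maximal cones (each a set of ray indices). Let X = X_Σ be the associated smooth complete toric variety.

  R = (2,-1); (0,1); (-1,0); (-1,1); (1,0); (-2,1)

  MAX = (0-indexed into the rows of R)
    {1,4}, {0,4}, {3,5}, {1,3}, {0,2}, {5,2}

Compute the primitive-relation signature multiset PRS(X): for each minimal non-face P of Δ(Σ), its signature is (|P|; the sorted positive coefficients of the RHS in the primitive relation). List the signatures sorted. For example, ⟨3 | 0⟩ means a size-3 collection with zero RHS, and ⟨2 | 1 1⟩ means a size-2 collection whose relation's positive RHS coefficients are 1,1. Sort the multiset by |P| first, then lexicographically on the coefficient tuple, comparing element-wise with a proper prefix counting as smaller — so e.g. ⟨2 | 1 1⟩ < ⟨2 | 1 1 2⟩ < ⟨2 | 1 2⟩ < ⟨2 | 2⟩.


Primitive collections (9):

  {0,5}:  v_{0} + v_{5} = 0  →  sig = ⟨2 | 0⟩
  {2,4}:  v_{2} + v_{4} = 0  →  sig = ⟨2 | 0⟩
  {0,3}:  v_{0} + v_{3} = v_{4}  →  sig = ⟨2 | 1⟩
  {1,2}:  v_{1} + v_{2} = v_{3}  →  sig = ⟨2 | 1⟩
  {2,3}:  v_{2} + v_{3} = v_{5}  →  sig = ⟨2 | 1⟩
  {3,4}:  v_{3} + v_{4} = v_{1}  →  sig = ⟨2 | 1⟩
  {4,5}:  v_{4} + v_{5} = v_{3}  →  sig = ⟨2 | 1⟩
  {0,1}:  v_{0} + v_{1} = 2·v_{4}  →  sig = ⟨2 | 2⟩
  {1,5}:  v_{1} + v_{5} = 2·v_{3}  →  sig = ⟨2 | 2⟩

Sorted signature multiset PRS(X):
    |P|=2: 9 collections, coeffs (), (), (1), (1), (1), (1), (1), (2), (2)


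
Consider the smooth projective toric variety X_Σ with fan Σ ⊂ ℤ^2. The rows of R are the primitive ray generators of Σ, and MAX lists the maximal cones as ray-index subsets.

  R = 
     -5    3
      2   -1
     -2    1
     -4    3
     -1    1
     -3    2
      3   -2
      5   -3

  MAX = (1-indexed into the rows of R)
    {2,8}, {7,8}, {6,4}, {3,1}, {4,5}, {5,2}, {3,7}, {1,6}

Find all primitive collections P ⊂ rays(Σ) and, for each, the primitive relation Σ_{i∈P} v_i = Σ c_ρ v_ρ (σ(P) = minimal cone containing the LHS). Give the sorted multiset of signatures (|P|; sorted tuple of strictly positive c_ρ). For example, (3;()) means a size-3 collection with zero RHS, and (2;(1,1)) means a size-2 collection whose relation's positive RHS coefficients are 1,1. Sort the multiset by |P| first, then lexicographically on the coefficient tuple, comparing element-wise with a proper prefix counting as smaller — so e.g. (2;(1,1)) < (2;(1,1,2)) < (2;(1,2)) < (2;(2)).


Primitive collections (20):

  P={1,8}:  v_{1} + v_{8} = 0 ; sig = (2;())
  P={2,3}:  v_{2} + v_{3} = 0 ; sig = (2;())
  P={6,7}:  v_{6} + v_{7} = 0 ; sig = (2;())
  P={1,2}:  v_{1} + v_{2} = v_{6} ; sig = (2;(1))
  P={1,7}:  v_{1} + v_{7} = v_{3} ; sig = (2;(1))
  P={2,6}:  v_{2} + v_{6} = v_{5} ; sig = (2;(1))
  P={2,7}:  v_{2} + v_{7} = v_{8} ; sig = (2;(1))
  P={3,5}:  v_{3} + v_{5} = v_{6} ; sig = (2;(1))
  P={3,6}:  v_{3} + v_{6} = v_{1} ; sig = (2;(1))
  P={3,8}:  v_{3} + v_{8} = v_{7} ; sig = (2;(1))
  P={4,7}:  v_{4} + v_{7} = v_{5} ; sig = (2;(1))
  P={5,6}:  v_{5} + v_{6} = v_{4} ; sig = (2;(1))
  P={5,7}:  v_{5} + v_{7} = v_{2} ; sig = (2;(1))
  P={6,8}:  v_{6} + v_{8} = v_{2} ; sig = (2;(1))
  P={4,8}:  v_{4} + v_{8} = v_{2} + v_{5} ; sig = (2;(1,1))
  P={1,5}:  v_{1} + v_{5} = 2·v_{6} ; sig = (2;(2))
  P={2,4}:  v_{2} + v_{4} = 2·v_{5} ; sig = (2;(2))
  P={3,4}:  v_{3} + v_{4} = 2·v_{6} ; sig = (2;(2))
  P={5,8}:  v_{5} + v_{8} = 2·v_{2} ; sig = (2;(2))
  P={1,4}:  v_{1} + v_{4} = 3·v_{6} ; sig = (2;(3))

Hence PRS(X_Σ) =
    (2;())
    (2;())
    (2;())
    (2;(1))
    (2;(1))
    (2;(1))
    (2;(1))
    (2;(1))
    (2;(1))
    (2;(1))
    (2;(1))
    (2;(1))
    (2;(1))
    (2;(1))
    (2;(1,1))
    (2;(2))
    (2;(2))
    (2;(2))
    (2;(2))
    (2;(3))


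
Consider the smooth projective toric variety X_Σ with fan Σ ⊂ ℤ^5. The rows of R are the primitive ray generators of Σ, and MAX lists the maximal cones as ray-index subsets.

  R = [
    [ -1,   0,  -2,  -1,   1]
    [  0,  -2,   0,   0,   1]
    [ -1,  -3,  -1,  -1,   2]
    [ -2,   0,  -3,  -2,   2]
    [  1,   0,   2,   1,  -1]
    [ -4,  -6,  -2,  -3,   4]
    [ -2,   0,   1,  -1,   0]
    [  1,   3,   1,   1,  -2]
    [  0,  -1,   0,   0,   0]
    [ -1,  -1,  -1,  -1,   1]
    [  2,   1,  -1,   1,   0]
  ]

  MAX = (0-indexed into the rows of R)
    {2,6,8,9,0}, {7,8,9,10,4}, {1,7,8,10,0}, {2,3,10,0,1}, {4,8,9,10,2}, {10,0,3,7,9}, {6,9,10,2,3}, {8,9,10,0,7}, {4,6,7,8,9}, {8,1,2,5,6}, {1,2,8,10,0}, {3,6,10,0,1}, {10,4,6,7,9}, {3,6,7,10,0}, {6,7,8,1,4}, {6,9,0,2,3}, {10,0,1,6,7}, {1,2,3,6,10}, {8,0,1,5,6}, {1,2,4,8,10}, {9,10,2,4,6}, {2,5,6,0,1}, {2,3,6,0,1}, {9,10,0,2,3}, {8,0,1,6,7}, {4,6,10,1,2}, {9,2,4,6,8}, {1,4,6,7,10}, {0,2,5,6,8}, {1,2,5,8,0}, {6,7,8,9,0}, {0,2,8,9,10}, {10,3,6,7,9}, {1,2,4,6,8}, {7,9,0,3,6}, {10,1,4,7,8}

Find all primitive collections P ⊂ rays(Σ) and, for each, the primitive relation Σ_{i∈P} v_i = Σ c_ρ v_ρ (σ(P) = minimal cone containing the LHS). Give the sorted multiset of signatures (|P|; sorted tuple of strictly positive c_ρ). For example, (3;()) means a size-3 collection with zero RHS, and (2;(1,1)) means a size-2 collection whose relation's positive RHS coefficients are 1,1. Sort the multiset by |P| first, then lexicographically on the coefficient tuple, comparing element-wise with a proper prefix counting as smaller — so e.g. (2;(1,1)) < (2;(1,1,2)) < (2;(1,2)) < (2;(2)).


15 collections generate NE(X_Σ); each relation:

  P = {0,4}:  v_{0} + v_{4} = 0  ⇒ sig = (2;())
  P = {2,7}:  v_{2} + v_{7} = 0  ⇒ sig = (2;())
  P = {1,9}:  v_{1} + v_{9} = v_{2}  ⇒ sig = (2;(1))
  P = {3,8}:  v_{3} + v_{8} = v_{0} + v_{9}  ⇒ sig = (2;(1,1))
  P = {3,4}:  v_{3} + v_{4} = v_{6} + v_{9} + v_{10}  ⇒ sig = (2;(1,1,1))
  P = {5,10}:  v_{5} + v_{10} = v_{0} + v_{1} + v_{2}  ⇒ sig = (2;(1,1,1))
  P = {4,5}:  v_{4} + v_{5} = v_{1} + v_{2} + v_{6} + v_{8}  ⇒ sig = (2;(1,1,1,1))
  P = {5,7}:  v_{5} + v_{7} = v_{0} + v_{1} + v_{6} + v_{8}  ⇒ sig = (2;(1,1,1,1))
  P = {5,9}:  v_{5} + v_{9} = v_{0} + 2·v_{2} + v_{6} + v_{8}  ⇒ sig = (2;(1,1,1,2))
  P = {3,5}:  v_{3} + v_{5} = 2·v_{0} + 2·v_{2} + v_{6}  ⇒ sig = (2;(1,2,2))
  P = {6,8,10}:  v_{6} + v_{8} + v_{10} = 0  ⇒ sig = (3;())
  P = {1,3,7}:  v_{1} + v_{3} + v_{7} = v_{0} + v_{6} + v_{10}  ⇒ sig = (3;(1,1,1))
  P = {0,6,9,10}:  v_{0} + v_{6} + v_{9} + v_{10} = v_{3}  ⇒ sig = (4;(1))
  P = {0,2,6,10}:  v_{0} + v_{2} + v_{6} + v_{10} = v_{1} + v_{3}  ⇒ sig = (4;(1,1))
  P = {0,1,2,6,8}:  v_{0} + v_{1} + v_{2} + v_{6} + v_{8} = v_{5}  ⇒ sig = (5;(1))

so the primitive-relation signature multiset is
{ (2;()) ×2,  (2;(1)),  (2;(1,1)),  (2;(1,1,1)) ×2,  (2;(1,1,1,1)) ×2,  (2;(1,1,1,2)),  (2;(1,2,2)),  (3;()),  (3;(1,1,1)),  (4;(1)),  (4;(1,1)),  (5;(1)) }


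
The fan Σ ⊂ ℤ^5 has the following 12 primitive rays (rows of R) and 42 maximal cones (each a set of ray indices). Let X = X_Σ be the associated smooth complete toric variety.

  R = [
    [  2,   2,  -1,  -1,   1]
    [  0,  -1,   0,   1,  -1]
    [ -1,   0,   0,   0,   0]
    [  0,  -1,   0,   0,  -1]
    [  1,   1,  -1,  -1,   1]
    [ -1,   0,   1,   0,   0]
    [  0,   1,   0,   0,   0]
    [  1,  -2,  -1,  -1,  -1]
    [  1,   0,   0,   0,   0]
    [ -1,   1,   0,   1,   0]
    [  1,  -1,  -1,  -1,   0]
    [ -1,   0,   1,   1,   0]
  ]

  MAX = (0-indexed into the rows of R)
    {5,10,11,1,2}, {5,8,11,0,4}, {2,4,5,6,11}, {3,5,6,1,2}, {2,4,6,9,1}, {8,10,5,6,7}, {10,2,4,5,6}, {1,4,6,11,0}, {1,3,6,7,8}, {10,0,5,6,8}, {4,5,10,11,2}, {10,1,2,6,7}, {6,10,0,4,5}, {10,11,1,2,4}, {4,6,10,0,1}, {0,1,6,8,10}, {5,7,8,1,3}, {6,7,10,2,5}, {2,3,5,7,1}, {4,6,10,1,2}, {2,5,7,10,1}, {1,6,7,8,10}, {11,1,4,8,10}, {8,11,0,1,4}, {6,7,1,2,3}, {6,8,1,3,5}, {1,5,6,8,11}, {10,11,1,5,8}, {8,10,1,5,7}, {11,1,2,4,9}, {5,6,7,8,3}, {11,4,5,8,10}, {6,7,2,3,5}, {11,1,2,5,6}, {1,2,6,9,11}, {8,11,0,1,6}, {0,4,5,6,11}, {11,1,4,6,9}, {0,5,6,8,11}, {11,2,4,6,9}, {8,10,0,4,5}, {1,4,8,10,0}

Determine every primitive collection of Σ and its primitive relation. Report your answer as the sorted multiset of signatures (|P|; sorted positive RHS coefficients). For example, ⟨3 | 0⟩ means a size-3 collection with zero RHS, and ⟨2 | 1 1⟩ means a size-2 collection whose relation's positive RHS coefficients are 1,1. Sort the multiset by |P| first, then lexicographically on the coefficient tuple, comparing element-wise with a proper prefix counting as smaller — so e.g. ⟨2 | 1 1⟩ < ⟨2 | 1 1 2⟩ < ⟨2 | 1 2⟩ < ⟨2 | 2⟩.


The 23 primitive collections of Σ (r=12, n=5):

  • {2,8}:  v_{2} + v_{8} = 0  so sig = ⟨2 | 0⟩
  • {3,10}:  v_{3} + v_{10} = v_{7}  so sig = ⟨2 | 1⟩
  • {0,2}:  v_{0} + v_{2} = v_{4} + v_{6}  so sig = ⟨2 | 1 1⟩
  • {3,4}:  v_{3} + v_{4} = v_{6} + v_{10}  so sig = ⟨2 | 1 1⟩
  • {3,11}:  v_{3} + v_{11} = v_{1} + v_{5}  so sig = ⟨2 | 1 1⟩
  • {3,9}:  v_{3} + v_{9} = v_{1} + v_{2} + v_{6}  so sig = ⟨2 | 1 1 1⟩
  • {5,9}:  v_{5} + v_{9} = v_{2} + v_{6} + v_{11}  so sig = ⟨2 | 1 1 1⟩
  • {7,11}:  v_{7} + v_{11} = v_{1} + v_{5} + v_{10}  so sig = ⟨2 | 1 1 1⟩
  • {9,10}:  v_{9} + v_{10} = v_{1} + v_{2} + v_{4}  so sig = ⟨2 | 1 1 1⟩
  • {7,9}:  v_{7} + v_{9} = v_{1} + v_{2} + v_{6} + v_{10}  so sig = ⟨2 | 1 1 1 1⟩
  • {8,9}:  v_{8} + v_{9} = v_{1} + v_{4} + v_{6} + v_{11}  so sig = ⟨2 | 1 1 1 1⟩
  • {0,3}:  v_{0} + v_{3} = 2·v_{6} + v_{8} + v_{10}  so sig = ⟨2 | 1 1 2⟩
  • {0,9}:  v_{0} + v_{9} = v_{1} + 2·v_{4} + 2·v_{6} + v_{11}  so sig = ⟨2 | 1 1 2 2⟩
  • {4,7}:  v_{4} + v_{7} = v_{6} + 2·v_{10}  so sig = ⟨2 | 1 2⟩
  • {0,7}:  v_{0} + v_{7} = 2·v_{6} + v_{8} + 2·v_{10}  so sig = ⟨2 | 1 2 2⟩
  • {1,4,5}:  v_{1} + v_{4} + v_{5} = 0  so sig = ⟨3 | 0⟩
  • {6,10,11}:  v_{6} + v_{10} + v_{11} = 0  so sig = ⟨3 | 0⟩
  • {4,6,8}:  v_{4} + v_{6} + v_{8} = v_{0}  so sig = ⟨3 | 1⟩
  • {0,1,5}:  v_{0} + v_{1} + v_{5} = v_{6} + v_{8}  so sig = ⟨3 | 1 1⟩
  • {0,10,11}:  v_{0} + v_{10} + v_{11} = v_{4} + v_{8}  so sig = ⟨3 | 1 1⟩
  • {1,5,6,10}:  v_{1} + v_{5} + v_{6} + v_{10} = v_{3}  so sig = ⟨4 | 1⟩
  • {1,5,6,7}:  v_{1} + v_{5} + v_{6} + v_{7} = 2·v_{3}  so sig = ⟨4 | 2⟩
  • {1,2,4,6,11}:  v_{1} + v_{2} + v_{4} + v_{6} + v_{11} = v_{9}  so sig = ⟨5 | 1⟩

Sorted signature multiset PRS(X):
[⟨2 | 0⟩, ⟨2 | 1⟩, ⟨2 | 1 1⟩, ⟨2 | 1 1⟩, ⟨2 | 1 1⟩, ⟨2 | 1 1 1⟩, ⟨2 | 1 1 1⟩, ⟨2 | 1 1 1⟩, ⟨2 | 1 1 1⟩, ⟨2 | 1 1 1 1⟩, ⟨2 | 1 1 1 1⟩, ⟨2 | 1 1 2⟩, ⟨2 | 1 1 2 2⟩, ⟨2 | 1 2⟩, ⟨2 | 1 2 2⟩, ⟨3 | 0⟩, ⟨3 | 0⟩, ⟨3 | 1⟩, ⟨3 | 1 1⟩, ⟨3 | 1 1⟩, ⟨4 | 1⟩, ⟨4 | 2⟩, ⟨5 | 1⟩]


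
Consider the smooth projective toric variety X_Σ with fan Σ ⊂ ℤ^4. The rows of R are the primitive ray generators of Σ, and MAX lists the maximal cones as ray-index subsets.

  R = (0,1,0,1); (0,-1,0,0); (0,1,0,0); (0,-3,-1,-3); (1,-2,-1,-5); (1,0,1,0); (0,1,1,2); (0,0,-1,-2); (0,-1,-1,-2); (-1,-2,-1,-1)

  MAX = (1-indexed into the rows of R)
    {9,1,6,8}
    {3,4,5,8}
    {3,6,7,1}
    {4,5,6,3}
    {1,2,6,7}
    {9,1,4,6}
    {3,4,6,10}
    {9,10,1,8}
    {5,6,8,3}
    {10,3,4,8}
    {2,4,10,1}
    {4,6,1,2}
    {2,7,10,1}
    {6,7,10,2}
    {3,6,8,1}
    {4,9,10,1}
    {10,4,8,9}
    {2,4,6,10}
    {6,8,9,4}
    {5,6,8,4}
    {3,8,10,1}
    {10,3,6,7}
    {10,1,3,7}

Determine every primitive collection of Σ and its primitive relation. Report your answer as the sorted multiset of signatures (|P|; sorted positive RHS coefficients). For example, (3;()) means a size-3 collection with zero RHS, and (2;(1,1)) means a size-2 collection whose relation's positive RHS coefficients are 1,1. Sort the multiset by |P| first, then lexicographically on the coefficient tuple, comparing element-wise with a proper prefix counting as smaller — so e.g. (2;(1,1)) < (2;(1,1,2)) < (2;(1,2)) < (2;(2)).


Primitive collections (18):

  P={2,3}:  v_{2} + v_{3} = 0  ⟹  sig = (2;())
  P={7,9}:  v_{7} + v_{9} = 0  ⟹  sig = (2;())
  P={2,8}:  v_{2} + v_{8} = v_{9}  ⟹  sig = (2;(1))
  P={3,9}:  v_{3} + v_{9} = v_{8}  ⟹  sig = (2;(1))
  P={7,8}:  v_{7} + v_{8} = v_{3}  ⟹  sig = (2;(1))
  P={2,9}:  v_{2} + v_{9} = v_{1} + v_{4}  ⟹  sig = (2;(1,1))
  P={4,7}:  v_{4} + v_{7} = v_{6} + v_{10}  ⟹  sig = (2;(1,1))
  P={1,5}:  v_{1} + v_{5} = v_{6} + v_{8} + v_{9}  ⟹  sig = (2;(1,1,1))
  P={2,5}:  v_{2} + v_{5} = v_{4} + v_{6} + v_{8}  ⟹  sig = (2;(1,1,1))
  P={5,7}:  v_{5} + v_{7} = 2·v_{3} + v_{4} + v_{6}  ⟹  sig = (2;(1,1,2))
  P={5,9}:  v_{5} + v_{9} = v_{4} + v_{6} + 2·v_{8}  ⟹  sig = (2;(1,1,2))
  P={5,10}:  v_{5} + v_{10} = 2·v_{3} + 2·v_{4}  ⟹  sig = (2;(2,2))
  P={1,3,4}:  v_{1} + v_{3} + v_{4} = v_{9}  ⟹  sig = (3;(1))
  P={1,6,10}:  v_{1} + v_{6} + v_{10} = v_{2}  ⟹  sig = (3;(1))
  P={6,9,10}:  v_{6} + v_{9} + v_{10} = v_{4}  ⟹  sig = (3;(1))
  P={6,8,10}:  v_{6} + v_{8} + v_{10} = v_{3} + v_{4}  ⟹  sig = (3;(1,1))
  P={1,4,8}:  v_{1} + v_{4} + v_{8} = 2·v_{9}  ⟹  sig = (3;(2))
  P={3,4,6,8}:  v_{3} + v_{4} + v_{6} + v_{8} = v_{5}  ⟹  sig = (4;(1))

Hence PRS(X_Σ) =
{ (2;()) ×2,  (2;(1)) ×3,  (2;(1,1)) ×2,  (2;(1,1,1)) ×2,  (2;(1,1,2)) ×2,  (2;(2,2)),  (3;(1)) ×3,  (3;(1,1)),  (3;(2)),  (4;(1)) }


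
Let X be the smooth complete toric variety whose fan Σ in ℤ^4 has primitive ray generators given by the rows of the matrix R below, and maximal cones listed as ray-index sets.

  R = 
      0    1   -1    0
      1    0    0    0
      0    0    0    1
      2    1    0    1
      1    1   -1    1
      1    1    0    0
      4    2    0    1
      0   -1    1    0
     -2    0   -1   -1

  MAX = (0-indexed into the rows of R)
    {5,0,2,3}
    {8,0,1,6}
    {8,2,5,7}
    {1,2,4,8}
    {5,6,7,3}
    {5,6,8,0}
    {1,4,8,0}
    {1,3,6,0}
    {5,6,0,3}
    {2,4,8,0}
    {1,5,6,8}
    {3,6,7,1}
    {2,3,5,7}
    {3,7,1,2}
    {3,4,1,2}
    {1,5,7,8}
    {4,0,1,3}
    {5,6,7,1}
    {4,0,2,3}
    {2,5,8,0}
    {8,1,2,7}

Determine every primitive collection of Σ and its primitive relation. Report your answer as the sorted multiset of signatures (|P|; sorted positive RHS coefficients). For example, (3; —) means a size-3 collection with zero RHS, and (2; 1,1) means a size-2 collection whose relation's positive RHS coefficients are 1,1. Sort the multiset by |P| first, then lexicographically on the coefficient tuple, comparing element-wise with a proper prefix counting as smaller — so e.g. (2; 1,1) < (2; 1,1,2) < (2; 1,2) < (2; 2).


Minimal non-faces — 11 found among 9 rays, 21 max cones:

  • {0,7}:  v_{0} + v_{7} = 0 — sig = (2; —)
  • {3,8}:  v_{3} + v_{8} = v_{0} — sig = (2; 1)
  • {4,5}:  v_{4} + v_{5} = v_{0} + v_{3} — sig = (2; 1,1)
  • {4,7}:  v_{4} + v_{7} = v_{1} + v_{2} — sig = (2; 1,1)
  • {4,6}:  v_{4} + v_{6} = v_{0} + v_{1} + 2·v_{3} — sig = (2; 1,1,2)
  • {2,6}:  v_{2} + v_{6} = 2·v_{3} — sig = (2; 2)
  • {0,1,2}:  v_{0} + v_{1} + v_{2} = v_{4} — sig = (3; 1)
  • {1,2,5}:  v_{1} + v_{2} + v_{5} = v_{3} — sig = (3; 1)
  • {1,3,5}:  v_{1} + v_{3} + v_{5} = v_{6} — sig = (3; 1)
  • {0,1,5}:  v_{0} + v_{1} + v_{5} = v_{6} + v_{8} — sig = (3; 1,1)
  • {6,7,8}:  v_{6} + v_{7} + v_{8} = v_{1} + v_{5} — sig = (3; 1,1)

so the primitive-relation signature multiset is
    (2; —)
    (2; 1)
    (2; 1,1)
    (2; 1,1)
    (2; 1,1,2)
    (2; 2)
    (3; 1)
    (3; 1)
    (3; 1)
    (3; 1,1)
    (3; 1,1)


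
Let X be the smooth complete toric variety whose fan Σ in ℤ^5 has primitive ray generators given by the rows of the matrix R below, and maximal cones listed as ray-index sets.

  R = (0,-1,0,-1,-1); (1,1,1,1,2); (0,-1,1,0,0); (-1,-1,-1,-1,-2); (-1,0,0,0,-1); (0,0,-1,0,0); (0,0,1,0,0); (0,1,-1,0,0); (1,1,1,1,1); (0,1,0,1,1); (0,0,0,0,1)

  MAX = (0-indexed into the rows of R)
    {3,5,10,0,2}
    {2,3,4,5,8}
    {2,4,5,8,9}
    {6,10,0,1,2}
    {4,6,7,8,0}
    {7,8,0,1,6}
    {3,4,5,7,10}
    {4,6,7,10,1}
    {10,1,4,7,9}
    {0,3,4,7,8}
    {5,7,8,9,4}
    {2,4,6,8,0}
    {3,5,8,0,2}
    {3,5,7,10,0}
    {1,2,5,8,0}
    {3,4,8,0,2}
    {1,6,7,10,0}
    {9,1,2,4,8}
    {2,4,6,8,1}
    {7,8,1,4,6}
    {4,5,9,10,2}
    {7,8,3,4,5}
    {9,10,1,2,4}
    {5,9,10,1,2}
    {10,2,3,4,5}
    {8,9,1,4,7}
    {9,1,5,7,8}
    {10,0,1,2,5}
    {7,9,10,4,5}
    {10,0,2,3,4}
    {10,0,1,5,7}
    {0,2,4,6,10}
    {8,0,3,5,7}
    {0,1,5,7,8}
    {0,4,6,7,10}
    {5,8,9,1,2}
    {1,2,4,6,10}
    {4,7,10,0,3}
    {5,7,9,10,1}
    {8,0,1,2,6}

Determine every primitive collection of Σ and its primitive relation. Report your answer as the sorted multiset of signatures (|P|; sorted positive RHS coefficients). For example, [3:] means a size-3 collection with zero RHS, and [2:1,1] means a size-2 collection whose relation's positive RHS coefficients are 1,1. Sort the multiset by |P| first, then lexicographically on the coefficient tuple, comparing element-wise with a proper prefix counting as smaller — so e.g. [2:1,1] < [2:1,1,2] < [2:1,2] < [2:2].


11 collections generate NE(X_Σ); each relation:

  P={0,9}:  v_{0} + v_{9} = 0 ; sig = [2:]
  P={1,3}:  v_{1} + v_{3} = 0 ; sig = [2:]
  P={2,7}:  v_{2} + v_{7} = 0 ; sig = [2:]
  P={5,6}:  v_{5} + v_{6} = 0 ; sig = [2:]
  P={8,10}:  v_{8} + v_{10} = v_{1} ; sig = [2:1]
  P={3,6}:  v_{3} + v_{6} = v_{0} + v_{4} ; sig = [2:1,1]
  P={3,9}:  v_{3} + v_{9} = v_{4} + v_{5} ; sig = [2:1,1]
  P={6,9}:  v_{6} + v_{9} = v_{1} + v_{4} ; sig = [2:1,1]
  P={0,1,4}:  v_{0} + v_{1} + v_{4} = v_{6} ; sig = [3:1]
  P={0,4,5}:  v_{0} + v_{4} + v_{5} = v_{3} ; sig = [3:1]
  P={1,4,5}:  v_{1} + v_{4} + v_{5} = v_{9} ; sig = [3:1]

Signatures (|P|; sorted positive RHS coefficients), sorted:
[[2:], [2:], [2:], [2:], [2:1], [2:1,1], [2:1,1], [2:1,1], [3:1], [3:1], [3:1]]


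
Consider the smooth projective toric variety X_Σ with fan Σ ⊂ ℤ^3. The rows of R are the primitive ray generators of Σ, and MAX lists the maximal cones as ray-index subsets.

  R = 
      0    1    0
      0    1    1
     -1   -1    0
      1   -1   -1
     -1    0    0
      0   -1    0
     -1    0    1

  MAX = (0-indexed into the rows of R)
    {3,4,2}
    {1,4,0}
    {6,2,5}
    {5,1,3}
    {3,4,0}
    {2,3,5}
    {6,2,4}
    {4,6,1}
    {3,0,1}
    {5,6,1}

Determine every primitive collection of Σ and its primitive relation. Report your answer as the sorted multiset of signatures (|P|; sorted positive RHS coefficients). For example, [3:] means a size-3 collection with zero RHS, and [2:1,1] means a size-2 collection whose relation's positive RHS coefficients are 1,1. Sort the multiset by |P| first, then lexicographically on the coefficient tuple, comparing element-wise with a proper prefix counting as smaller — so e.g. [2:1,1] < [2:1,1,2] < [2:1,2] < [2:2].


|primitive collections| = 7. Relations:

  {0,5}:  v_{0} + v_{5} = 0  so sig = [2:]
  {0,2}:  v_{0} + v_{2} = v_{4}  so sig = [2:1]
  {1,2}:  v_{1} + v_{2} = v_{6}  so sig = [2:1]
  {3,6}:  v_{3} + v_{6} = v_{5}  so sig = [2:1]
  {4,5}:  v_{4} + v_{5} = v_{2}  so sig = [2:1]
  {0,6}:  v_{0} + v_{6} = v_{1} + v_{4}  so sig = [2:1,1]
  {1,3,4}:  v_{1} + v_{3} + v_{4} = 0  so sig = [3:]

Signatures (|P|; sorted positive RHS coefficients), sorted:
    [2:]
    [2:1]
    [2:1]
    [2:1]
    [2:1]
    [2:1,1]
    [3:]


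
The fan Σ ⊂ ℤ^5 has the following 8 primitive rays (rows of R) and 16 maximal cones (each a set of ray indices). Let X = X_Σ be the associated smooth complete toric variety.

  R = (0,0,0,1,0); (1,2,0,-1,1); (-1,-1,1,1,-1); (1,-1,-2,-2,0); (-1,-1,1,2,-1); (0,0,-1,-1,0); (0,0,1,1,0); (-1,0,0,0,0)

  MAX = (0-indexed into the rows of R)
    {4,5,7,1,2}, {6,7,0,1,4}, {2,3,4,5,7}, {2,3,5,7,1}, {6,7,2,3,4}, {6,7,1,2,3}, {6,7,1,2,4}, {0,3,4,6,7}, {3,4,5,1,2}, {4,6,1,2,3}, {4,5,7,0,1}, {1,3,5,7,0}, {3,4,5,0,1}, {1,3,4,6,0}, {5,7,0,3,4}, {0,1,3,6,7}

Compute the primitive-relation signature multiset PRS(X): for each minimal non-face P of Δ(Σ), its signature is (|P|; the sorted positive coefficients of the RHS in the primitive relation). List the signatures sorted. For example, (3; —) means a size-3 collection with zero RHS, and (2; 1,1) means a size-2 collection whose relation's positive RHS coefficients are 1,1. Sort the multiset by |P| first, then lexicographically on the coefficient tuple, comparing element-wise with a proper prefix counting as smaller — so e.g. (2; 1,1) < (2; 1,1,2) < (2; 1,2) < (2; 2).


|primitive collections| = 3. Relations:

  {5,6}:  v_{5} + v_{6} = 0  ⟹  sig = (2; —)
  {0,2}:  v_{0} + v_{2} = v_{4}  ⟹  sig = (2; 1)
  {1,3,4,7}:  v_{1} + v_{3} + v_{4} + v_{7} = v_{5}  ⟹  sig = (4; 1)

Sorted signature multiset PRS(X):
[(2; —), (2; 1), (4; 1)]


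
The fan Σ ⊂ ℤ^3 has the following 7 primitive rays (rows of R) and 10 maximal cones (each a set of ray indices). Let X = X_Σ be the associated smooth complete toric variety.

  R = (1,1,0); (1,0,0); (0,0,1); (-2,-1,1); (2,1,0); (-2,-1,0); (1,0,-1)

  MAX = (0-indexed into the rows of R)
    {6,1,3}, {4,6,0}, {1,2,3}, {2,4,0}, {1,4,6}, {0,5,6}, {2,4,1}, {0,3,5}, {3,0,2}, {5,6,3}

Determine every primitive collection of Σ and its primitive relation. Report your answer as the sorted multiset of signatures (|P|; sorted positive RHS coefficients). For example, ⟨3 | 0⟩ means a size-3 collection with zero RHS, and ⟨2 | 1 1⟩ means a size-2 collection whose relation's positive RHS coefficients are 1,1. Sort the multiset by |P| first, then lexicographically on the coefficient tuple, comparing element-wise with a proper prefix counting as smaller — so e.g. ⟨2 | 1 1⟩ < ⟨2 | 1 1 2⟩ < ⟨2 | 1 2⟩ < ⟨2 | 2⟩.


Σ has 7 primitive collections:

  • {4,5}:  v_{4} + v_{5} = 0  ⇒ sig = ⟨2 | 0⟩
  • {0,1}:  v_{0} + v_{1} = v_{4}  ⇒ sig = ⟨2 | 1⟩
  • {2,5}:  v_{2} + v_{5} = v_{3}  ⇒ sig = ⟨2 | 1⟩
  • {2,6}:  v_{2} + v_{6} = v_{1}  ⇒ sig = ⟨2 | 1⟩
  • {3,4}:  v_{3} + v_{4} = v_{2}  ⇒ sig = ⟨2 | 1⟩
  • {1,5}:  v_{1} + v_{5} = v_{3} + v_{6}  ⇒ sig = ⟨2 | 1 1⟩
  • {0,3,6}:  v_{0} + v_{3} + v_{6} = 0  ⇒ sig = ⟨3 | 0⟩

Hence PRS(X_Σ) =
[⟨2 | 0⟩, ⟨2 | 1⟩, ⟨2 | 1⟩, ⟨2 | 1⟩, ⟨2 | 1⟩, ⟨2 | 1 1⟩, ⟨3 | 0⟩]


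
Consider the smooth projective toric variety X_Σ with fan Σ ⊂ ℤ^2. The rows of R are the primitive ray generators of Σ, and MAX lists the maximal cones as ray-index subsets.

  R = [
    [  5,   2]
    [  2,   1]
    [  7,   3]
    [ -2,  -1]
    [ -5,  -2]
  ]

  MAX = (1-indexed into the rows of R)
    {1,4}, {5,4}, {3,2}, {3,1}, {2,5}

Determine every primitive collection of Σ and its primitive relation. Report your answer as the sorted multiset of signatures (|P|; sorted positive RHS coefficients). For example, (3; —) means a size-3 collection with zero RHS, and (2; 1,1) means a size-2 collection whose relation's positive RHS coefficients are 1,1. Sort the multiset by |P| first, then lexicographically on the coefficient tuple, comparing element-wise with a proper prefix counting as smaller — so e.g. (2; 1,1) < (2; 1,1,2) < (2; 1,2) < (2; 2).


Δ(Σ) — 5 vertices, 5 min non-faces:

  P={1,5}:  v_{1} + v_{5} = 0  ⟹  sig = (2; —)
  P={2,4}:  v_{2} + v_{4} = 0  ⟹  sig = (2; —)
  P={1,2}:  v_{1} + v_{2} = v_{3}  ⟹  sig = (2; 1)
  P={3,4}:  v_{3} + v_{4} = v_{1}  ⟹  sig = (2; 1)
  P={3,5}:  v_{3} + v_{5} = v_{2}  ⟹  sig = (2; 1)

Hence PRS(X_Σ) =
[(2; —), (2; —), (2; 1), (2; 1), (2; 1)]


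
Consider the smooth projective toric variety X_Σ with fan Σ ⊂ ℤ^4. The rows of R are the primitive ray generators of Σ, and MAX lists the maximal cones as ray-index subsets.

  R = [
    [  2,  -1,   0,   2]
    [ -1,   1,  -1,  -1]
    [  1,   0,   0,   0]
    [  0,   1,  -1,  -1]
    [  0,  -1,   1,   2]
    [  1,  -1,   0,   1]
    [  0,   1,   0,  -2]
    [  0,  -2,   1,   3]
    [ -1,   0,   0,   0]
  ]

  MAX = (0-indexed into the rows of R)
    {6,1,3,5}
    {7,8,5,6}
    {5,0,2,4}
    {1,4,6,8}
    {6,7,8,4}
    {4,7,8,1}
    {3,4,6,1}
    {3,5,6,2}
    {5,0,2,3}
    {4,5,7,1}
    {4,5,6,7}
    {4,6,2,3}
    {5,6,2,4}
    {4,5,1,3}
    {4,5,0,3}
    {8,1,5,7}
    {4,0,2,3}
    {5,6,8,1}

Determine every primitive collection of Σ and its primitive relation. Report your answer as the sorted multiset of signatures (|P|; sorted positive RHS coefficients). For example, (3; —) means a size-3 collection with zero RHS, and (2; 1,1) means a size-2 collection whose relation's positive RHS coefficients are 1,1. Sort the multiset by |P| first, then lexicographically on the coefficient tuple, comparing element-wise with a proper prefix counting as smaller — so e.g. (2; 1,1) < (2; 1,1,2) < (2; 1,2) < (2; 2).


14 minimal non-faces of Δ(Σ) (on 9 rays):

  {2,8}:  v_{2} + v_{8} = 0  ⇒ sig = (2; —)
  {1,2}:  v_{1} + v_{2} = v_{3}  ⇒ sig = (2; 1)
  {3,8}:  v_{3} + v_{8} = v_{1}  ⇒ sig = (2; 1)
  {2,7}:  v_{2} + v_{7} = v_{4} + v_{5}  ⇒ sig = (2; 1,1)
  {0,8}:  v_{0} + v_{8} = v_{3} + v_{4} + v_{5}  ⇒ sig = (2; 1,1,1)
  {3,7}:  v_{3} + v_{7} = v_{1} + v_{4} + v_{5}  ⇒ sig = (2; 1,1,1)
  {0,1}:  v_{0} + v_{1} = 2·v_{3} + v_{4} + v_{5}  ⇒ sig = (2; 1,1,2)
  {0,7}:  v_{0} + v_{7} = v_{3} + 2·v_{4} + 2·v_{5}  ⇒ sig = (2; 1,2,2)
  {0,6}:  v_{0} + v_{6} = 2·v_{2}  ⇒ sig = (2; 2)
  {1,6,7}:  v_{1} + v_{6} + v_{7} = v_{8}  ⇒ sig = (3; 1)
  {4,5,8}:  v_{4} + v_{5} + v_{8} = v_{7}  ⇒ sig = (3; 1)
  {1,4,5,6}:  v_{1} + v_{4} + v_{5} + v_{6} = 0  ⇒ sig = (4; —)
  {2,3,4,5}:  v_{2} + v_{3} + v_{4} + v_{5} = v_{0}  ⇒ sig = (4; 1)
  {3,4,5,6}:  v_{3} + v_{4} + v_{5} + v_{6} = v_{2}  ⇒ sig = (4; 1)

Sorted signature multiset PRS(X):
{ (2; —),  (2; 1) ×2,  (2; 1,1),  (2; 1,1,1) ×2,  (2; 1,1,2),  (2; 1,2,2),  (2; 2),  (3; 1) ×2,  (4; —),  (4; 1) ×2 }


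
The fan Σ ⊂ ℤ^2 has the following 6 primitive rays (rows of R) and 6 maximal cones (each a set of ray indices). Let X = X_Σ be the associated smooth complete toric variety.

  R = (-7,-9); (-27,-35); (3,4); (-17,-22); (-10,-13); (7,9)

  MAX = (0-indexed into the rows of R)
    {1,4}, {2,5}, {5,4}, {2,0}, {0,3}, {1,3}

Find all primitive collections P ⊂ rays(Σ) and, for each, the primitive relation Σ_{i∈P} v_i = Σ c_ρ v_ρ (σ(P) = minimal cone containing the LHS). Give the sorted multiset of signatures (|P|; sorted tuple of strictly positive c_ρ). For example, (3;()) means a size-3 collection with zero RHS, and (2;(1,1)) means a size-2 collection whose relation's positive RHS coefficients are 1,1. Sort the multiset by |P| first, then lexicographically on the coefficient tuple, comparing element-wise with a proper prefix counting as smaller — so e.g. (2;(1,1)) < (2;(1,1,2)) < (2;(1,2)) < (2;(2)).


The 9 primitive collections of Σ (r=6, n=2):

  • {0,5}:  v_{0} + v_{5} = 0  so sig = (2;())
  • {0,4}:  v_{0} + v_{4} = v_{3}  so sig = (2;(1))
  • {2,4}:  v_{2} + v_{4} = v_{0}  so sig = (2;(1))
  • {3,4}:  v_{3} + v_{4} = v_{1}  so sig = (2;(1))
  • {3,5}:  v_{3} + v_{5} = v_{4}  so sig = (2;(1))
  • {1,2}:  v_{1} + v_{2} = v_{0} + v_{3}  so sig = (2;(1,1))
  • {0,1}:  v_{0} + v_{1} = 2·v_{3}  so sig = (2;(2))
  • {1,5}:  v_{1} + v_{5} = 2·v_{4}  so sig = (2;(2))
  • {2,3}:  v_{2} + v_{3} = 2·v_{0}  so sig = (2;(2))

Sorted signature multiset PRS(X):
    |P|=2: 9 collections, coeffs (), (1), (1), (1), (1), (1,1), (2), (2), (2)


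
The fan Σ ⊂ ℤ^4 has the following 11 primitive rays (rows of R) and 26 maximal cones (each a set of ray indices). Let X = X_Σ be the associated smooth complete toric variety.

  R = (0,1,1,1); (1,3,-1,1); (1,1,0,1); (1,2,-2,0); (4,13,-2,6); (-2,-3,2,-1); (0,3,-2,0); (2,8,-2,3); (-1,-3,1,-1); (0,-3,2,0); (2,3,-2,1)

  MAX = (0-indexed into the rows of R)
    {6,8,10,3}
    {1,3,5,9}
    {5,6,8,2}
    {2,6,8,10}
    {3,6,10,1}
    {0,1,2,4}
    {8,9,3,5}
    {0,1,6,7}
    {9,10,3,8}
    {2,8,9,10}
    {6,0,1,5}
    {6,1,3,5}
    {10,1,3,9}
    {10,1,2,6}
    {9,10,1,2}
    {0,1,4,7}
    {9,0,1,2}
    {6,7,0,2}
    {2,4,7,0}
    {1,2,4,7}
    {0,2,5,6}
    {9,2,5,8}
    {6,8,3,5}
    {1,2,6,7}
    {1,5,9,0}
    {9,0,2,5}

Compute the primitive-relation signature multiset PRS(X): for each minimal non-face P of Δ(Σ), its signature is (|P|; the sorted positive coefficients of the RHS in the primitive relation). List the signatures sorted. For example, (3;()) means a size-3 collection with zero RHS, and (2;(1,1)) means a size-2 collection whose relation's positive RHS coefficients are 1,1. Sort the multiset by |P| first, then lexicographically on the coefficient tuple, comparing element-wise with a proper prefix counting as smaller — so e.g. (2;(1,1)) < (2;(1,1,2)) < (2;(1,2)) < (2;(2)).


|primitive collections| = 21. Relations:

  P = {1,8}:  v_{1} + v_{8} = 0  →  sig = (2;())
  P = {5,10}:  v_{5} + v_{10} = 0  →  sig = (2;())
  P = {6,9}:  v_{6} + v_{9} = 0  →  sig = (2;())
  P = {0,3}:  v_{0} + v_{3} = v_{1}  →  sig = (2;(1))
  P = {2,3}:  v_{2} + v_{3} = v_{10}  →  sig = (2;(1))
  P = {0,8}:  v_{0} + v_{8} = v_{2} + v_{5}  →  sig = (2;(1,1))
  P = {0,10}:  v_{0} + v_{10} = v_{1} + v_{2}  →  sig = (2;(1,1))
  P = {4,8}:  v_{4} + v_{8} = v_{0} + v_{2} + v_{7}  →  sig = (2;(1,1,1))
  P = {7,8}:  v_{7} + v_{8} = v_{0} + v_{2} + v_{6}  →  sig = (2;(1,1,1))
  P = {7,9}:  v_{7} + v_{9} = v_{0} + v_{1} + v_{2}  →  sig = (2;(1,1,1))
  P = {3,4}:  v_{3} + v_{4} = 2·v_{1} + v_{2} + v_{7}  →  sig = (2;(1,1,2))
  P = {3,7}:  v_{3} + v_{7} = 2·v_{1} + v_{2} + v_{6}  →  sig = (2;(1,1,2))
  P = {4,5}:  v_{4} + v_{5} = 2·v_{0} + v_{7}  →  sig = (2;(1,2))
  P = {5,7}:  v_{5} + v_{7} = 2·v_{0} + v_{6}  →  sig = (2;(1,2))
  P = {4,10}:  v_{4} + v_{10} = 2·v_{1} + 2·v_{2} + v_{7}  →  sig = (2;(1,2,2))
  P = {7,10}:  v_{7} + v_{10} = 2·v_{1} + 2·v_{2} + v_{6}  →  sig = (2;(1,2,2))
  P = {4,6}:  v_{4} + v_{6} = 2·v_{7}  →  sig = (2;(2))
  P = {4,9}:  v_{4} + v_{9} = 2·v_{0} + 2·v_{1} + 2·v_{2}  →  sig = (2;(2,2,2))
  P = {1,2,5}:  v_{1} + v_{2} + v_{5} = v_{0}  →  sig = (3;(1))
  P = {0,1,2,6}:  v_{0} + v_{1} + v_{2} + v_{6} = v_{7}  →  sig = (4;(1))
  P = {0,1,2,7}:  v_{0} + v_{1} + v_{2} + v_{7} = v_{4}  →  sig = (4;(1))

Signatures (|P|; sorted positive RHS coefficients), sorted:
    (2;())
    (2;())
    (2;())
    (2;(1))
    (2;(1))
    (2;(1,1))
    (2;(1,1))
    (2;(1,1,1))
    (2;(1,1,1))
    (2;(1,1,1))
    (2;(1,1,2))
    (2;(1,1,2))
    (2;(1,2))
    (2;(1,2))
    (2;(1,2,2))
    (2;(1,2,2))
    (2;(2))
    (2;(2,2,2))
    (3;(1))
    (4;(1))
    (4;(1))


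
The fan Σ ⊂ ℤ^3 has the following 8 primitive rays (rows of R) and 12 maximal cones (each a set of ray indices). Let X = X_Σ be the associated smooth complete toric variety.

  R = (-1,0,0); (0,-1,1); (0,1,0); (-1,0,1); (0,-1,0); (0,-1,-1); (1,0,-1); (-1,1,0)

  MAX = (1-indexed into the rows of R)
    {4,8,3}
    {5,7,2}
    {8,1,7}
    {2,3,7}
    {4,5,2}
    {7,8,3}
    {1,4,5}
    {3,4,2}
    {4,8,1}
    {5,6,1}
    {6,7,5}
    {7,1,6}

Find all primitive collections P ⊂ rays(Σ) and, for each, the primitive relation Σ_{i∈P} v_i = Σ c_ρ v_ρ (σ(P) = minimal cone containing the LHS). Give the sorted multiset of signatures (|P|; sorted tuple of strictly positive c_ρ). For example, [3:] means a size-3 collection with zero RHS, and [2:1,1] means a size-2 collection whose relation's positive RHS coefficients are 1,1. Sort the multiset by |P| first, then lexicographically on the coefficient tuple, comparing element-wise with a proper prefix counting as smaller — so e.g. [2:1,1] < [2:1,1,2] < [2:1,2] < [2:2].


11 collections generate NE(X_Σ); each relation:

  • {3,5}:  v_{3} + v_{5} = 0  →  sig = [2:]
  • {4,7}:  v_{4} + v_{7} = 0  →  sig = [2:]
  • {1,3}:  v_{1} + v_{3} = v_{8}  →  sig = [2:1]
  • {2,8}:  v_{2} + v_{8} = v_{4}  →  sig = [2:1]
  • {5,8}:  v_{5} + v_{8} = v_{1}  →  sig = [2:1]
  • {1,2}:  v_{1} + v_{2} = v_{4} + v_{5}  →  sig = [2:1,1]
  • {3,6}:  v_{3} + v_{6} = v_{1} + v_{7}  →  sig = [2:1,1]
  • {4,6}:  v_{4} + v_{6} = v_{1} + v_{5}  →  sig = [2:1,1]
  • {6,8}:  v_{6} + v_{8} = 2·v_{1} + v_{7}  →  sig = [2:1,2]
  • {2,6}:  v_{2} + v_{6} = 2·v_{5}  →  sig = [2:2]
  • {1,5,7}:  v_{1} + v_{5} + v_{7} = v_{6}  →  sig = [3:1]

Hence PRS(X_Σ) =
[[2:], [2:], [2:1], [2:1], [2:1], [2:1,1], [2:1,1], [2:1,1], [2:1,2], [2:2], [3:1]]


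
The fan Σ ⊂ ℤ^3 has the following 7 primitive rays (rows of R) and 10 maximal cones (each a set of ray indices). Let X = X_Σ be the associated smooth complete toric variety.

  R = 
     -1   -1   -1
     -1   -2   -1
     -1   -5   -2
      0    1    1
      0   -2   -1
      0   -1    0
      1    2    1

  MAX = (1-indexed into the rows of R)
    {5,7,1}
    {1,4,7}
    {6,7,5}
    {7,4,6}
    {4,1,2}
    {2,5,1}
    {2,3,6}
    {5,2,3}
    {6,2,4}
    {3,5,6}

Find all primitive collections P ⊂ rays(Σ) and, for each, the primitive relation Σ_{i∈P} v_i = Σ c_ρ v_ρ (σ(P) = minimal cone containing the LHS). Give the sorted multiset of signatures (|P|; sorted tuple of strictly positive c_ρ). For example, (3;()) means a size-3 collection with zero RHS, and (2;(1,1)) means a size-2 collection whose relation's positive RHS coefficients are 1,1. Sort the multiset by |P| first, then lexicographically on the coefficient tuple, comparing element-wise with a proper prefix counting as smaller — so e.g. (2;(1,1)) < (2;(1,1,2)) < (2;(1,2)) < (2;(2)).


Minimal non-faces — 7 found among 7 rays, 10 max cones:

  P = {2,7}:  v_{2} + v_{7} = 0  so sig = (2;())
  P = {1,6}:  v_{1} + v_{6} = v_{2}  so sig = (2;(1))
  P = {4,5}:  v_{4} + v_{5} = v_{6}  so sig = (2;(1))
  P = {3,7}:  v_{3} + v_{7} = v_{5} + v_{6}  so sig = (2;(1,1))
  P = {1,3}:  v_{1} + v_{3} = 2·v_{2} + v_{5}  so sig = (2;(1,2))
  P = {3,4}:  v_{3} + v_{4} = v_{2} + 2·v_{6}  so sig = (2;(1,2))
  P = {2,5,6}:  v_{2} + v_{5} + v_{6} = v_{3}  so sig = (3;(1))

Sorted signature multiset PRS(X):
    (2;())
    (2;(1))
    (2;(1))
    (2;(1,1))
    (2;(1,2))
    (2;(1,2))
    (3;(1))


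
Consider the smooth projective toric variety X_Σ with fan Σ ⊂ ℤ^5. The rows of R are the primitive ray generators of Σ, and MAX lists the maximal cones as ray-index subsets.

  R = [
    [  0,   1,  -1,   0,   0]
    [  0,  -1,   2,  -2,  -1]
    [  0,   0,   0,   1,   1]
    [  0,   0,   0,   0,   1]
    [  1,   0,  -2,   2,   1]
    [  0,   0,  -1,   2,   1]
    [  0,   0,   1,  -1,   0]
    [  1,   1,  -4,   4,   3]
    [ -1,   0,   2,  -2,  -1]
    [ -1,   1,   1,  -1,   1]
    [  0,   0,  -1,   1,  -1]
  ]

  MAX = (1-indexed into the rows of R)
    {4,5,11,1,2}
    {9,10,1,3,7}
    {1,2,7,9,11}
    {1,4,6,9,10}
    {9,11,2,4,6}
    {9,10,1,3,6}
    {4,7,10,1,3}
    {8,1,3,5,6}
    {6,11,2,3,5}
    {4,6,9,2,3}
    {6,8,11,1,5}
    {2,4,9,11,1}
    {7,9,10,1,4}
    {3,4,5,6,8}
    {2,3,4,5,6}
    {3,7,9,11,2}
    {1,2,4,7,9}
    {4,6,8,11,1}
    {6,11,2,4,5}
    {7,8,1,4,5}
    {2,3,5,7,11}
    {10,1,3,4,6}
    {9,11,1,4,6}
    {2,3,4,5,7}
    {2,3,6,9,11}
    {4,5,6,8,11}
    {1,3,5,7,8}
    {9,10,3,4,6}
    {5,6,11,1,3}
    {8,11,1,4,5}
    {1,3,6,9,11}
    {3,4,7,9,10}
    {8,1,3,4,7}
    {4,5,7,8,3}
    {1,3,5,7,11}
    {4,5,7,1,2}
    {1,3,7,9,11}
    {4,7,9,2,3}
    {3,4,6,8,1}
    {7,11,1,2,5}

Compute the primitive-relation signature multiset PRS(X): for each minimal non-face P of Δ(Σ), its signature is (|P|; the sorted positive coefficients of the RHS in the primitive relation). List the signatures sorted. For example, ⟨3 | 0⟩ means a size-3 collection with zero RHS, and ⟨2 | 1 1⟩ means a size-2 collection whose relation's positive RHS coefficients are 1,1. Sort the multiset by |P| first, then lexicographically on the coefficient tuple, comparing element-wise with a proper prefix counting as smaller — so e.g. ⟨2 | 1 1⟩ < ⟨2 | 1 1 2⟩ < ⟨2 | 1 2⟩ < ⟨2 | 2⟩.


The 17 primitive collections of Σ (r=11, n=5):

  {5,9}:  v_{5} + v_{9} = 0  ⟹  sig = ⟨2 | 0⟩
  {6,7}:  v_{6} + v_{7} = v_{3}  ⟹  sig = ⟨2 | 1⟩
  {2,8}:  v_{2} + v_{8} = v_{4} + v_{5}  ⟹  sig = ⟨2 | 1 1⟩
  {2,10}:  v_{2} + v_{10} = v_{4} + v_{7} + v_{9}  ⟹  sig = ⟨2 | 1 1 1⟩
  {5,10}:  v_{5} + v_{10} = v_{1} + v_{3} + v_{4}  ⟹  sig = ⟨2 | 1 1 1⟩
  {8,9}:  v_{8} + v_{9} = v_{1} + v_{4} + v_{6}  ⟹  sig = ⟨2 | 1 1 1⟩
  {10,11}:  v_{10} + v_{11} = v_{1} + v_{6} + v_{9}  ⟹  sig = ⟨2 | 1 1 1⟩
  {8,10}:  v_{8} + v_{10} = 2·v_{1} + v_{3} + 2·v_{4} + v_{6}  ⟹  sig = ⟨2 | 1 1 2 2⟩
  {1,2,6}:  v_{1} + v_{2} + v_{6} = 0  ⟹  sig = ⟨3 | 0⟩
  {4,7,11}:  v_{4} + v_{7} + v_{11} = 0  ⟹  sig = ⟨3 | 0⟩
  {1,2,3}:  v_{1} + v_{2} + v_{3} = v_{7}  ⟹  sig = ⟨3 | 1⟩
  {3,4,11}:  v_{3} + v_{4} + v_{11} = v_{6}  ⟹  sig = ⟨3 | 1⟩
  {7,8,11}:  v_{7} + v_{8} + v_{11} = v_{1} + v_{5} + v_{6}  ⟹  sig = ⟨3 | 1 1 1⟩
  {3,8,11}:  v_{3} + v_{8} + v_{11} = v_{1} + v_{5} + 2·v_{6}  ⟹  sig = ⟨3 | 1 1 2⟩
  {1,3,4,9}:  v_{1} + v_{3} + v_{4} + v_{9} = v_{10}  ⟹  sig = ⟨4 | 1⟩
  {1,4,5,6}:  v_{1} + v_{4} + v_{5} + v_{6} = v_{8}  ⟹  sig = ⟨4 | 1⟩
  {1,3,4,5}:  v_{1} + v_{3} + v_{4} + v_{5} = v_{7} + v_{8}  ⟹  sig = ⟨4 | 1 1⟩

Hence PRS(X_Σ) =
[⟨2 | 0⟩, ⟨2 | 1⟩, ⟨2 | 1 1⟩, ⟨2 | 1 1 1⟩, ⟨2 | 1 1 1⟩, ⟨2 | 1 1 1⟩, ⟨2 | 1 1 1⟩, ⟨2 | 1 1 2 2⟩, ⟨3 | 0⟩, ⟨3 | 0⟩, ⟨3 | 1⟩, ⟨3 | 1⟩, ⟨3 | 1 1 1⟩, ⟨3 | 1 1 2⟩, ⟨4 | 1⟩, ⟨4 | 1⟩, ⟨4 | 1 1⟩]
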